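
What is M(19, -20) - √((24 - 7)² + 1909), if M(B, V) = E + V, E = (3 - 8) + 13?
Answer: -12 - √2198 ≈ -58.883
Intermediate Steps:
E = 8 (E = -5 + 13 = 8)
M(B, V) = 8 + V
M(19, -20) - √((24 - 7)² + 1909) = (8 - 20) - √((24 - 7)² + 1909) = -12 - √(17² + 1909) = -12 - √(289 + 1909) = -12 - √2198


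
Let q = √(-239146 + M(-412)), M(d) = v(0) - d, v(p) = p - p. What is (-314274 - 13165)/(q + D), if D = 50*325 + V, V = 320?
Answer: -387547445/19628831 + 140331*I*√26526/39257662 ≈ -19.744 + 0.58219*I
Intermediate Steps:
v(p) = 0
D = 16570 (D = 50*325 + 320 = 16250 + 320 = 16570)
M(d) = -d (M(d) = 0 - d = -d)
q = 3*I*√26526 (q = √(-239146 - 1*(-412)) = √(-239146 + 412) = √(-238734) = 3*I*√26526 ≈ 488.6*I)
(-314274 - 13165)/(q + D) = (-314274 - 13165)/(3*I*√26526 + 16570) = -327439/(16570 + 3*I*√26526)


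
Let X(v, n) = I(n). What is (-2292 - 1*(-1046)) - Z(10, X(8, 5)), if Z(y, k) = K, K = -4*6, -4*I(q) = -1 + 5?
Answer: -1222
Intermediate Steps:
I(q) = -1 (I(q) = -(-1 + 5)/4 = -¼*4 = -1)
X(v, n) = -1
K = -24
Z(y, k) = -24
(-2292 - 1*(-1046)) - Z(10, X(8, 5)) = (-2292 - 1*(-1046)) - 1*(-24) = (-2292 + 1046) + 24 = -1246 + 24 = -1222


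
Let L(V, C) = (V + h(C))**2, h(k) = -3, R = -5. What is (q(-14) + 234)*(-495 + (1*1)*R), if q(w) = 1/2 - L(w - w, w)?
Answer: -112750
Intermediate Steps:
L(V, C) = (-3 + V)**2 (L(V, C) = (V - 3)**2 = (-3 + V)**2)
q(w) = -17/2 (q(w) = 1/2 - (-3 + (w - w))**2 = 1/2 - (-3 + 0)**2 = 1/2 - 1*(-3)**2 = 1/2 - 1*9 = 1/2 - 9 = -17/2)
(q(-14) + 234)*(-495 + (1*1)*R) = (-17/2 + 234)*(-495 + (1*1)*(-5)) = 451*(-495 + 1*(-5))/2 = 451*(-495 - 5)/2 = (451/2)*(-500) = -112750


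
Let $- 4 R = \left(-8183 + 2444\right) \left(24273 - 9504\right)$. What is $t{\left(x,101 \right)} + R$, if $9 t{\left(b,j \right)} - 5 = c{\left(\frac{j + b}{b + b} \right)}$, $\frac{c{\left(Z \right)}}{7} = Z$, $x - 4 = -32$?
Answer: $\frac{508555735}{24} \approx 2.119 \cdot 10^{7}$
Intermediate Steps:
$x = -28$ ($x = 4 - 32 = -28$)
$c{\left(Z \right)} = 7 Z$
$R = \frac{84759291}{4}$ ($R = - \frac{\left(-8183 + 2444\right) \left(24273 - 9504\right)}{4} = - \frac{\left(-5739\right) 14769}{4} = \left(- \frac{1}{4}\right) \left(-84759291\right) = \frac{84759291}{4} \approx 2.119 \cdot 10^{7}$)
$t{\left(b,j \right)} = \frac{5}{9} + \frac{7 \left(b + j\right)}{18 b}$ ($t{\left(b,j \right)} = \frac{5}{9} + \frac{7 \frac{j + b}{b + b}}{9} = \frac{5}{9} + \frac{7 \frac{b + j}{2 b}}{9} = \frac{5}{9} + \frac{\frac{7}{2} \frac{1}{b} \left(b + j\right)}{9} = \frac{5}{9} + \frac{7 \left(b + j\right)}{18 b}$)
$t{\left(x,101 \right)} + R = \frac{7 \cdot 101 + 17 \left(-28\right)}{18 \left(-28\right)} + \frac{84759291}{4} = \frac{1}{18} \left(- \frac{1}{28}\right) \left(707 - 476\right) + \frac{84759291}{4} = \frac{1}{18} \left(- \frac{1}{28}\right) 231 + \frac{84759291}{4} = - \frac{11}{24} + \frac{84759291}{4} = \frac{508555735}{24}$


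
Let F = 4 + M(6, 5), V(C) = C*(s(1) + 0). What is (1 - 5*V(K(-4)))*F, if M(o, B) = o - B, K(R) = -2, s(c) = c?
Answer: 55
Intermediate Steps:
V(C) = C (V(C) = C*(1 + 0) = C*1 = C)
F = 5 (F = 4 + (6 - 1*5) = 4 + (6 - 5) = 4 + 1 = 5)
(1 - 5*V(K(-4)))*F = (1 - 5*(-2))*5 = (1 + 10)*5 = 11*5 = 55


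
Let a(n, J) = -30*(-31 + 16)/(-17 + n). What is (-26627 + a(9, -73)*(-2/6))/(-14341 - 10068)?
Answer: 106433/97636 ≈ 1.0901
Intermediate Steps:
a(n, J) = -30/(17/15 - n/15) (a(n, J) = -30*(-15/(-17 + n)) = -30/(17/15 - n/15))
(-26627 + a(9, -73)*(-2/6))/(-14341 - 10068) = (-26627 + (450/(-17 + 9))*(-2/6))/(-14341 - 10068) = (-26627 + (450/(-8))*(-2*⅙))/(-24409) = (-26627 + (450*(-⅛))*(-⅓))*(-1/24409) = (-26627 - 225/4*(-⅓))*(-1/24409) = (-26627 + 75/4)*(-1/24409) = -106433/4*(-1/24409) = 106433/97636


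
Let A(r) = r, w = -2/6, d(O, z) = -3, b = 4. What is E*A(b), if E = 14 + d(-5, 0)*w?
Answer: 60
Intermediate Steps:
w = -1/3 (w = -2*1/6 = -1/3 ≈ -0.33333)
E = 15 (E = 14 - 3*(-1/3) = 14 + 1 = 15)
E*A(b) = 15*4 = 60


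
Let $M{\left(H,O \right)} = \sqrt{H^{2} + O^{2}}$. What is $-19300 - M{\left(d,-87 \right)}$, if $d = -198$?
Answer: $-19300 - 3 \sqrt{5197} \approx -19516.0$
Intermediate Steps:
$-19300 - M{\left(d,-87 \right)} = -19300 - \sqrt{\left(-198\right)^{2} + \left(-87\right)^{2}} = -19300 - \sqrt{39204 + 7569} = -19300 - \sqrt{46773} = -19300 - 3 \sqrt{5197}$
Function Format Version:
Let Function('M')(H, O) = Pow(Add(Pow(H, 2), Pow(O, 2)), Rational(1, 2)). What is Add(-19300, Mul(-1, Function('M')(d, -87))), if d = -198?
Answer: Add(-19300, Mul(-3, Pow(5197, Rational(1, 2)))) ≈ -19516.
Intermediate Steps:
Add(-19300, Mul(-1, Function('M')(d, -87))) = Add(-19300, Mul(-1, Pow(Add(Pow(-198, 2), Pow(-87, 2)), Rational(1, 2)))) = Add(-19300, Mul(-1, Pow(Add(39204, 7569), Rational(1, 2)))) = Add(-19300, Mul(-1, Pow(46773, Rational(1, 2)))) = Add(-19300, Mul(-1, Mul(3, Pow(5197, Rational(1, 2))))) = Add(-19300, Mul(-3, Pow(5197, Rational(1, 2))))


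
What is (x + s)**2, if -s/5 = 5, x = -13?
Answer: 1444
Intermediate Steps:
s = -25 (s = -5*5 = -25)
(x + s)**2 = (-13 - 25)**2 = (-38)**2 = 1444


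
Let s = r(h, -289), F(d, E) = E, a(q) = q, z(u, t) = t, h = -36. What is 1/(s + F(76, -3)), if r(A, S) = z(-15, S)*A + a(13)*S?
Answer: 1/6644 ≈ 0.00015051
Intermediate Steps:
r(A, S) = 13*S + A*S (r(A, S) = S*A + 13*S = A*S + 13*S = 13*S + A*S)
s = 6647 (s = -289*(13 - 36) = -289*(-23) = 6647)
1/(s + F(76, -3)) = 1/(6647 - 3) = 1/6644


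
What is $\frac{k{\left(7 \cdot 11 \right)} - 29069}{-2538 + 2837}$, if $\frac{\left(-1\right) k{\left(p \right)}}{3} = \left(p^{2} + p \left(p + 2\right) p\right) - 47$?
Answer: $- \frac{1451888}{299} \approx -4855.8$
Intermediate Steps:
$k{\left(p \right)} = 141 - 3 p^{2} - 3 p^{2} \left(2 + p\right)$ ($k{\left(p \right)} = - 3 \left(\left(p^{2} + p \left(p + 2\right) p\right) - 47\right) = - 3 \left(\left(p^{2} + p \left(2 + p\right) p\right) - 47\right) = - 3 \left(\left(p^{2} + p^{2} \left(2 + p\right)\right) - 47\right) = - 3 \left(-47 + p^{2} + p^{2} \left(2 + p\right)\right) = 141 - 3 p^{2} - 3 p^{2} \left(2 + p\right)$)
$\frac{k{\left(7 \cdot 11 \right)} - 29069}{-2538 + 2837} = \frac{\left(141 - 9 \left(7 \cdot 11\right)^{2} - 3 \left(7 \cdot 11\right)^{3}\right) - 29069}{-2538 + 2837} = \frac{\left(141 - 9 \cdot 77^{2} - 3 \cdot 77^{3}\right) - 29069}{299} = \left(\left(141 - 53361 - 1369599\right) - 29069\right) \frac{1}{299} = \left(-1422819 - 29069\right) \frac{1}{299} = \left(-1451888\right) \frac{1}{299} = - \frac{1451888}{299}$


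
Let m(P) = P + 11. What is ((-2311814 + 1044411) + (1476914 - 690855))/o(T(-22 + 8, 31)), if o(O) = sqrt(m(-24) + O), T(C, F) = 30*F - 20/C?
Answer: -160448*sqrt(45003)/2143 ≈ -15883.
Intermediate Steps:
m(P) = 11 + P
T(C, F) = -20/C + 30*F
o(O) = sqrt(-13 + O) (o(O) = sqrt((11 - 24) + O) = sqrt(-13 + O))
((-2311814 + 1044411) + (1476914 - 690855))/o(T(-22 + 8, 31)) = ((-2311814 + 1044411) + (1476914 - 690855))/(sqrt(-13 + (-20/(-22 + 8) + 30*31))) = (-1267403 + 786059)/(sqrt(-13 + (-20/(-14) + 930))) = -481344/sqrt(-13 + (-20*(-1/14) + 930)) = -481344/sqrt(-13 + (10/7 + 930)) = -481344/sqrt(-13 + 6520/7) = -481344*sqrt(45003)/6429 = -160448*sqrt(45003)/2143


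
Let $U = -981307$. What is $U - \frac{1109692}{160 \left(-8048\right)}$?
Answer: $- \frac{315902072017}{321920} \approx -9.8131 \cdot 10^{5}$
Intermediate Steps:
$U - \frac{1109692}{160 \left(-8048\right)} = -981307 - \frac{1109692}{160 \left(-8048\right)} = -981307 - \frac{1109692}{-1287680} = -981307 - 1109692 \left(- \frac{1}{1287680}\right) = -981307 - - \frac{277423}{321920} = -981307 + \frac{277423}{321920} = - \frac{315902072017}{321920}$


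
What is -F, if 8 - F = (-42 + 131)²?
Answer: 7913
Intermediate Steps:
F = -7913 (F = 8 - (-42 + 131)² = 8 - 1*89² = 8 - 1*7921 = 8 - 7921 = -7913)
-F = -1*(-7913) = 7913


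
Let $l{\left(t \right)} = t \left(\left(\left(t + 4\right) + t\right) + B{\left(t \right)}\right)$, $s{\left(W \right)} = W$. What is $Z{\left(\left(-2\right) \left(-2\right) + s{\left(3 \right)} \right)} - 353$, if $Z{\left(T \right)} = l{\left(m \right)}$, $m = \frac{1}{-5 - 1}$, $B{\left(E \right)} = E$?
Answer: $- \frac{4243}{12} \approx -353.58$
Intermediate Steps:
$m = - \frac{1}{6}$ ($m = \frac{1}{-6} = - \frac{1}{6} \approx -0.16667$)
$l{\left(t \right)} = t \left(4 + 3 t\right)$ ($l{\left(t \right)} = t \left(\left(\left(t + 4\right) + t\right) + t\right) = t \left(\left(\left(4 + t\right) + t\right) + t\right) = t \left(\left(4 + 2 t\right) + t\right) = t \left(4 + 3 t\right)$)
$Z{\left(T \right)} = - \frac{7}{12}$ ($Z{\left(T \right)} = - \frac{4 + 3 \left(- \frac{1}{6}\right)}{6} = - \frac{4 - \frac{1}{2}}{6} = \left(- \frac{1}{6}\right) \frac{7}{2} = - \frac{7}{12}$)
$Z{\left(\left(-2\right) \left(-2\right) + s{\left(3 \right)} \right)} - 353 = - \frac{7}{12} - 353 = - \frac{4243}{12}$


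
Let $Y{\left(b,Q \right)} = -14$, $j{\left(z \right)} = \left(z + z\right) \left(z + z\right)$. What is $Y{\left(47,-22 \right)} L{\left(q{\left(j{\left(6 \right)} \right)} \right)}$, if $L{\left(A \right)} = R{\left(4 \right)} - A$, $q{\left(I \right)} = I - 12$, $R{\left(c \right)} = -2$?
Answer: $1876$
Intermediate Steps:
$j{\left(z \right)} = 4 z^{2}$ ($j{\left(z \right)} = 2 z 2 z = 4 z^{2}$)
$q{\left(I \right)} = -12 + I$ ($q{\left(I \right)} = I - 12 = -12 + I$)
$L{\left(A \right)} = -2 - A$
$Y{\left(47,-22 \right)} L{\left(q{\left(j{\left(6 \right)} \right)} \right)} = - 14 \left(-2 - \left(-12 + 4 \cdot 6^{2}\right)\right) = - 14 \left(-2 - \left(-12 + 4 \cdot 36\right)\right) = - 14 \left(-2 - \left(-12 + 144\right)\right) = - 14 \left(-2 - 132\right) = \left(-14\right) \left(-134\right) = 1876$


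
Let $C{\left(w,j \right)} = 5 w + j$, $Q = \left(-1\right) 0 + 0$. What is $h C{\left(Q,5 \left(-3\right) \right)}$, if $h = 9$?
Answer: $-135$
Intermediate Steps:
$Q = 0$ ($Q = 0 + 0 = 0$)
$C{\left(w,j \right)} = j + 5 w$
$h C{\left(Q,5 \left(-3\right) \right)} = 9 \left(5 \left(-3\right) + 5 \cdot 0\right) = 9 \left(-15 + 0\right) = 9 \left(-15\right) = -135$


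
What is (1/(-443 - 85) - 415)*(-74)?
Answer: 8107477/264 ≈ 30710.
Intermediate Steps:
(1/(-443 - 85) - 415)*(-74) = (1/(-528) - 415)*(-74) = (-1/528 - 415)*(-74) = -219121/528*(-74) = 8107477/264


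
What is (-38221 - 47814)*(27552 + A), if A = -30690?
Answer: 269977830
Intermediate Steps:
(-38221 - 47814)*(27552 + A) = (-38221 - 47814)*(27552 - 30690) = -86035*(-3138) = 269977830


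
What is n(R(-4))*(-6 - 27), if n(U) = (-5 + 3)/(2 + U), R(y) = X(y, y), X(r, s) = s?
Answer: -33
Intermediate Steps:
R(y) = y
n(U) = -2/(2 + U)
n(R(-4))*(-6 - 27) = (-2/(2 - 4))*(-6 - 27) = -2/(-2)*(-33) = -2*(-½)*(-33) = 1*(-33) = -33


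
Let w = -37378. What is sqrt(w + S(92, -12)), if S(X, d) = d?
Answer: I*sqrt(37390) ≈ 193.36*I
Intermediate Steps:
sqrt(w + S(92, -12)) = sqrt(-37378 - 12) = sqrt(-37390) = I*sqrt(37390)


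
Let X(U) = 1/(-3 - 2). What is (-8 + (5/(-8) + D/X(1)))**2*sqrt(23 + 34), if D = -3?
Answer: 2601*sqrt(57)/64 ≈ 306.83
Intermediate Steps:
X(U) = -1/5 (X(U) = 1/(-5) = -1/5)
(-8 + (5/(-8) + D/X(1)))**2*sqrt(23 + 34) = (-8 + (5/(-8) - 3/(-1/5)))**2*sqrt(23 + 34) = (-8 + (5*(-1/8) - 3*(-5)))**2*sqrt(57) = (-8 + (-5/8 + 15))**2*sqrt(57) = (-8 + 115/8)**2*sqrt(57) = (51/8)**2*sqrt(57) = 2601*sqrt(57)/64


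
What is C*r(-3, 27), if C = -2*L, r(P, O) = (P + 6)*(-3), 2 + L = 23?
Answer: 378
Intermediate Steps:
L = 21 (L = -2 + 23 = 21)
r(P, O) = -18 - 3*P (r(P, O) = (6 + P)*(-3) = -18 - 3*P)
C = -42 (C = -2*21 = -42)
C*r(-3, 27) = -42*(-18 - 3*(-3)) = -42*(-18 + 9) = -42*(-9) = 378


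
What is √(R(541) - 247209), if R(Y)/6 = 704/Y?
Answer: I*√72351092145/541 ≈ 497.19*I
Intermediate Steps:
R(Y) = 4224/Y (R(Y) = 6*(704/Y) = 4224/Y)
√(R(541) - 247209) = √(4224/541 - 247209) = √(-133735845/541) = I*√72351092145/541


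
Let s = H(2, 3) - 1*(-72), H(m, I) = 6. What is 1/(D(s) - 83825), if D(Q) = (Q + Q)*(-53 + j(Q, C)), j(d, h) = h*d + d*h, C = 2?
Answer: -1/43421 ≈ -2.3030e-5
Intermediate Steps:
s = 78 (s = 6 - 1*(-72) = 6 + 72 = 78)
j(d, h) = 2*d*h (j(d, h) = d*h + d*h = 2*d*h)
D(Q) = 2*Q*(-53 + 4*Q) (D(Q) = (Q + Q)*(-53 + 2*Q*2) = (2*Q)*(-53 + 4*Q) = 2*Q*(-53 + 4*Q))
1/(D(s) - 83825) = 1/(2*78*(-53 + 4*78) - 83825) = 1/(2*78*(-53 + 312) - 83825) = 1/(2*78*259 - 83825) = 1/(40404 - 83825) = 1/(-43421) = -1/43421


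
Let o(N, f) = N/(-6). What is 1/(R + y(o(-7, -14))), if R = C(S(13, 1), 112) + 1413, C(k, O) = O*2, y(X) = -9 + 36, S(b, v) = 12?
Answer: 1/1664 ≈ 0.00060096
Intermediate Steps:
o(N, f) = -N/6 (o(N, f) = N*(-1/6) = -N/6)
y(X) = 27
C(k, O) = 2*O
R = 1637 (R = 2*112 + 1413 = 224 + 1413 = 1637)
1/(R + y(o(-7, -14))) = 1/(1637 + 27) = 1/1664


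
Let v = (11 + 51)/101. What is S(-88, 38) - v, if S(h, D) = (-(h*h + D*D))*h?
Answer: 81662882/101 ≈ 8.0854e+5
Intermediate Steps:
v = 62/101 (v = (1/101)*62 = 62/101 ≈ 0.61386)
S(h, D) = h*(-D² - h²) (S(h, D) = (-(h² + D²))*h = (-(D² + h²))*h = (-D² - h²)*h = h*(-D² - h²))
S(-88, 38) - v = -1*(-88)*(38² + (-88)²) - 1*62/101 = -1*(-88)*(1444 + 7744) - 62/101 = -1*(-88)*9188 - 62/101 = 808544 - 62/101 = 81662882/101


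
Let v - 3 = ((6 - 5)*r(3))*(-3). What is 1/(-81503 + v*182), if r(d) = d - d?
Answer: -1/80957 ≈ -1.2352e-5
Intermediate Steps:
r(d) = 0
v = 3 (v = 3 + ((6 - 5)*0)*(-3) = 3 + (1*0)*(-3) = 3 + 0*(-3) = 3 + 0 = 3)
1/(-81503 + v*182) = 1/(-81503 + 3*182) = 1/(-81503 + 546) = 1/(-80957) = -1/80957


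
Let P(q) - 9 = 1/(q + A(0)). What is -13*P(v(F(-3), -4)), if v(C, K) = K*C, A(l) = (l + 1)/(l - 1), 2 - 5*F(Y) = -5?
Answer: -3796/33 ≈ -115.03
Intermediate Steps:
F(Y) = 7/5 (F(Y) = 2/5 - 1/5*(-5) = 2/5 + 1 = 7/5)
A(l) = (1 + l)/(-1 + l)
v(C, K) = C*K
P(q) = 9 + 1/(-1 + q) (P(q) = 9 + 1/(q + (1 + 0)/(-1 + 0)) = 9 + 1/(q + 1/(-1)) = 9 + 1/(q - 1*1) = 9 + 1/(q - 1) = 9 + 1/(-1 + q))
-13*P(v(F(-3), -4)) = -13*(-8 + 9*((7/5)*(-4)))/(-1 + (7/5)*(-4)) = -13*(-8 + 9*(-28/5))/(-1 - 28/5) = -13*(-8 - 252/5)/(-33/5) = -(-65)*(-292)/(33*5) = -13*292/33 = -3796/33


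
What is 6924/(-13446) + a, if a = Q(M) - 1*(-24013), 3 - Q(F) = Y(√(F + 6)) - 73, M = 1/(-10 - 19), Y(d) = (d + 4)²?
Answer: 1564059038/64989 - 8*√5017/29 ≈ 24047.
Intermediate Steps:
Y(d) = (4 + d)²
M = -1/29 (M = 1/(-29) = -1/29 ≈ -0.034483)
Q(F) = 76 - (4 + √(6 + F))² (Q(F) = 3 - ((4 + √(F + 6))² - 73) = 3 - ((4 + √(6 + F))² - 73) = 3 - (-73 + (4 + √(6 + F))²) = 3 + (73 - (4 + √(6 + F))²) = 76 - (4 + √(6 + F))²)
a = 24089 - (4 + √5017/29)² (a = (76 - (4 + √(6 - 1/29))²) - 1*(-24013) = (76 - (4 + √(173/29))²) + 24013 = (76 - (4 + √5017/29)²) + 24013 = 24089 - (4 + √5017/29)² ≈ 24048.)
6924/(-13446) + a = 6924/(-13446) + (697944/29 - 8*√5017/29) = 6924*(-1/13446) + (697944/29 - 8*√5017/29) = -1154/2241 + (697944/29 - 8*√5017/29) = 1564059038/64989 - 8*√5017/29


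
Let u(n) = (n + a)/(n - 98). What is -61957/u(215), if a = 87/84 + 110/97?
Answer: -2187577756/65537 ≈ -33379.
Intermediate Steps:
a = 5893/2716 (a = 87*(1/84) + 110*(1/97) = 29/28 + 110/97 = 5893/2716 ≈ 2.1697)
u(n) = (5893/2716 + n)/(-98 + n) (u(n) = (n + 5893/2716)/(n - 98) = (5893/2716 + n)/(-98 + n))
-61957/u(215) = -61957*(-98 + 215)/(5893/2716 + 215) = -61957/((589833/2716)/117) = -61957/((1/117)*(589833/2716)) = -61957/65537/35308 = -61957*35308/65537 = -2187577756/65537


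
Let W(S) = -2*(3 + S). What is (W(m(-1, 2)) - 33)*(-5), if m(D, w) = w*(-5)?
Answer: 95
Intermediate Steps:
m(D, w) = -5*w
W(S) = -6 - 2*S
(W(m(-1, 2)) - 33)*(-5) = ((-6 - (-10)*2) - 33)*(-5) = ((-6 - 2*(-10)) - 33)*(-5) = ((-6 + 20) - 33)*(-5) = (14 - 33)*(-5) = -19*(-5) = 95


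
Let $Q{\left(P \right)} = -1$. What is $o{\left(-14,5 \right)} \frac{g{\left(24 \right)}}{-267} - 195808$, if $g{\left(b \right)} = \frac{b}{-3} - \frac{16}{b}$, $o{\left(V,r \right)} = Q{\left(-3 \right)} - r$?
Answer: $- \frac{52280788}{267} \approx -1.9581 \cdot 10^{5}$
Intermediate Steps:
$o{\left(V,r \right)} = -1 - r$
$g{\left(b \right)} = - \frac{16}{b} - \frac{b}{3}$ ($g{\left(b \right)} = b \left(- \frac{1}{3}\right) - \frac{16}{b} = - \frac{b}{3} - \frac{16}{b} = - \frac{16}{b} - \frac{b}{3}$)
$o{\left(-14,5 \right)} \frac{g{\left(24 \right)}}{-267} - 195808 = \left(-1 - 5\right) \frac{- \frac{16}{24} - 8}{-267} - 195808 = \left(-1 - 5\right) \left(\left(-16\right) \frac{1}{24} - 8\right) \left(- \frac{1}{267}\right) - 195808 = - 6 \left(- \frac{2}{3} - 8\right) \left(- \frac{1}{267}\right) - 195808 = - 6 \left(\left(- \frac{26}{3}\right) \left(- \frac{1}{267}\right)\right) - 195808 = \left(-6\right) \frac{26}{801} - 195808 = - \frac{52}{267} - 195808 = - \frac{52280788}{267}$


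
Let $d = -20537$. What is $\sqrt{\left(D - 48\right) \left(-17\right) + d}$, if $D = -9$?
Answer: $4 i \sqrt{1223} \approx 139.89 i$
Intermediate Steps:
$\sqrt{\left(D - 48\right) \left(-17\right) + d} = \sqrt{\left(-9 - 48\right) \left(-17\right) - 20537} = \sqrt{\left(-57\right) \left(-17\right) - 20537} = \sqrt{969 - 20537} = \sqrt{-19568} = 4 i \sqrt{1223}$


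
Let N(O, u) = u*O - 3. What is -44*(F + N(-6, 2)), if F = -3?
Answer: 792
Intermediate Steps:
N(O, u) = -3 + O*u (N(O, u) = O*u - 3 = -3 + O*u)
-44*(F + N(-6, 2)) = -44*(-3 + (-3 - 6*2)) = -44*(-3 + (-3 - 12)) = -44*(-3 - 15) = -44*(-18) = 792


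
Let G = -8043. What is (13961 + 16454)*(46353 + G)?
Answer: 1165198650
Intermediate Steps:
(13961 + 16454)*(46353 + G) = (13961 + 16454)*(46353 - 8043) = 30415*38310 = 1165198650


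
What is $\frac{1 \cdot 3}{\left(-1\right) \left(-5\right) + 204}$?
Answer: $\frac{3}{209} \approx 0.014354$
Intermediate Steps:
$\frac{1 \cdot 3}{\left(-1\right) \left(-5\right) + 204} = \frac{1}{5 + 204} \cdot 3 = \frac{1}{209} \cdot 3 = \frac{3}{209}$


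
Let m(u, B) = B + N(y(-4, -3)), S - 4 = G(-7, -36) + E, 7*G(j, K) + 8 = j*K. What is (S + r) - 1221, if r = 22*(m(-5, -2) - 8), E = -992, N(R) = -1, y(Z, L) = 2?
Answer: -16913/7 ≈ -2416.1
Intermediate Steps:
G(j, K) = -8/7 + K*j/7 (G(j, K) = -8/7 + (j*K)/7 = -8/7 + (K*j)/7 = -8/7 + K*j/7)
S = -6672/7 (S = 4 + ((-8/7 + (1/7)*(-36)*(-7)) - 992) = 4 + ((-8/7 + 36) - 992) = 4 + (244/7 - 992) = 4 - 6700/7 = -6672/7 ≈ -953.14)
m(u, B) = -1 + B (m(u, B) = B - 1 = -1 + B)
r = -242 (r = 22*((-1 - 2) - 8) = 22*(-3 - 8) = 22*(-11) = -242)
(S + r) - 1221 = (-6672/7 - 242) - 1221 = -8366/7 - 1221 = -16913/7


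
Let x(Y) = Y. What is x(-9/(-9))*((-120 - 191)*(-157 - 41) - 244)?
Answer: 61334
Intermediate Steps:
x(-9/(-9))*((-120 - 191)*(-157 - 41) - 244) = (-9/(-9))*((-120 - 191)*(-157 - 41) - 244) = (-9*(-1/9))*(-311*(-198) - 244) = 1*(61578 - 244) = 1*61334 = 61334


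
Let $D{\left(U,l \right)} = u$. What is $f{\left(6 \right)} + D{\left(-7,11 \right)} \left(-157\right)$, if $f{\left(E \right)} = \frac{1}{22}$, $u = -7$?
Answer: $\frac{24179}{22} \approx 1099.0$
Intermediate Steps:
$D{\left(U,l \right)} = -7$
$f{\left(E \right)} = \frac{1}{22}$
$f{\left(6 \right)} + D{\left(-7,11 \right)} \left(-157\right) = \frac{1}{22} - -1099 = \frac{1}{22} + 1099 = \frac{24179}{22}$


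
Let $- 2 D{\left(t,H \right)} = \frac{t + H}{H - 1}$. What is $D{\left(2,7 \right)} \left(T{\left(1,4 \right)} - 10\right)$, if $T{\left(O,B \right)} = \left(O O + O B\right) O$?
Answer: $\frac{15}{4} \approx 3.75$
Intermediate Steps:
$D{\left(t,H \right)} = - \frac{H + t}{2 \left(-1 + H\right)}$ ($D{\left(t,H \right)} = - \frac{\left(t + H\right) \frac{1}{H - 1}}{2} = - \frac{\left(H + t\right) \frac{1}{-1 + H}}{2} = - \frac{\frac{1}{-1 + H} \left(H + t\right)}{2} = - \frac{H + t}{2 \left(-1 + H\right)}$)
$T{\left(O,B \right)} = O \left(O^{2} + B O\right)$ ($T{\left(O,B \right)} = \left(O^{2} + B O\right) O = O \left(O^{2} + B O\right)$)
$D{\left(2,7 \right)} \left(T{\left(1,4 \right)} - 10\right) = \frac{\left(-1\right) 7 - 2}{2 \left(-1 + 7\right)} \left(1^{2} \left(4 + 1\right) - 10\right) = \frac{-7 - 2}{2 \cdot 6} \left(1 \cdot 5 - 10\right) = \frac{1}{2} \cdot \frac{1}{6} \left(-9\right) \left(5 - 10\right) = \left(- \frac{3}{4}\right) \left(-5\right) = \frac{15}{4}$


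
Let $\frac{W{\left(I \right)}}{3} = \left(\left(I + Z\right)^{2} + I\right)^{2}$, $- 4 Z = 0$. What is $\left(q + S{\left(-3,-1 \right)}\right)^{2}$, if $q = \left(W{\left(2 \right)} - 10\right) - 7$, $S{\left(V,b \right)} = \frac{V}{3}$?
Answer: $8100$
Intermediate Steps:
$Z = 0$ ($Z = \left(- \frac{1}{4}\right) 0 = 0$)
$W{\left(I \right)} = 3 \left(I + I^{2}\right)^{2}$ ($W{\left(I \right)} = 3 \left(\left(I + 0\right)^{2} + I\right)^{2} = 3 \left(I^{2} + I\right)^{2} = 3 \left(I + I^{2}\right)^{2}$)
$S{\left(V,b \right)} = \frac{V}{3}$ ($S{\left(V,b \right)} = V \frac{1}{3} = \frac{V}{3}$)
$q = 91$ ($q = \left(3 \cdot 2^{2} \left(1 + 2\right)^{2} - 10\right) - 7 = \left(3 \cdot 4 \cdot 3^{2} - 10\right) - 7 = \left(3 \cdot 4 \cdot 9 - 10\right) - 7 = \left(108 - 10\right) - 7 = 98 - 7 = 91$)
$\left(q + S{\left(-3,-1 \right)}\right)^{2} = \left(91 + \frac{1}{3} \left(-3\right)\right)^{2} = \left(91 - 1\right)^{2} = 90^{2} = 8100$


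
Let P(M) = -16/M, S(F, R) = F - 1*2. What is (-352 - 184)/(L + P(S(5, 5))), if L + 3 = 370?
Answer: -1608/1085 ≈ -1.4820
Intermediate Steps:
S(F, R) = -2 + F (S(F, R) = F - 2 = -2 + F)
L = 367 (L = -3 + 370 = 367)
(-352 - 184)/(L + P(S(5, 5))) = (-352 - 184)/(367 - 16/(-2 + 5)) = -536/(367 - 16/3) = -536/1085/3 = -536*3/1085 = -1608/1085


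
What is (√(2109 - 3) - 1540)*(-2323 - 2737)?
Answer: 7792400 - 45540*√26 ≈ 7.5602e+6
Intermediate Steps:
(√(2109 - 3) - 1540)*(-2323 - 2737) = (√2106 - 1540)*(-5060) = (9*√26 - 1540)*(-5060) = (-1540 + 9*√26)*(-5060) = 7792400 - 45540*√26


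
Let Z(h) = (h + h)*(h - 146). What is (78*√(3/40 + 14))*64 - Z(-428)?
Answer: -491344 + 1248*√5630/5 ≈ -4.7262e+5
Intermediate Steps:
Z(h) = 2*h*(-146 + h) (Z(h) = (2*h)*(-146 + h) = 2*h*(-146 + h))
(78*√(3/40 + 14))*64 - Z(-428) = (78*√(3/40 + 14))*64 - 2*(-428)*(-146 - 428) = (78*√(3*(1/40) + 14))*64 - 2*(-428)*(-574) = (78*√(3/40 + 14))*64 - 1*491344 = (78*√(563/40))*64 - 491344 = (78*(√5630/20))*64 - 491344 = (39*√5630/10)*64 - 491344 = 1248*√5630/5 - 491344 = -491344 + 1248*√5630/5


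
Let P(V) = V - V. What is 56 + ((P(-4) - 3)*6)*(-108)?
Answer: 2000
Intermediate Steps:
P(V) = 0
56 + ((P(-4) - 3)*6)*(-108) = 56 + ((0 - 3)*6)*(-108) = 56 - 3*6*(-108) = 56 - 18*(-108) = 56 + 1944 = 2000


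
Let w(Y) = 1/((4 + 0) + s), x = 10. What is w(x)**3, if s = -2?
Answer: 1/8 ≈ 0.12500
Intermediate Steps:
w(Y) = 1/2 (w(Y) = 1/((4 + 0) - 2) = 1/(4 - 2) = 1/2)
w(x)**3 = (1/2)**3 = 1/8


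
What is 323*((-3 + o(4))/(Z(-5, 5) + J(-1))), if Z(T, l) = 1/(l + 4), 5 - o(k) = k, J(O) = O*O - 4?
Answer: 2907/13 ≈ 223.62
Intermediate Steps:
J(O) = -4 + O² (J(O) = O² - 4 = -4 + O²)
o(k) = 5 - k
Z(T, l) = 1/(4 + l)
323*((-3 + o(4))/(Z(-5, 5) + J(-1))) = 323*((-3 + (5 - 1*4))/(1/(4 + 5) + (-4 + (-1)²))) = 323*((-3 + (5 - 4))/(1/9 + (-4 + 1))) = 323*((-3 + 1)/(⅑ - 3)) = 323*(-2/(-26/9)) = 323*(-2*(-9/26)) = 323*(9/13) = 2907/13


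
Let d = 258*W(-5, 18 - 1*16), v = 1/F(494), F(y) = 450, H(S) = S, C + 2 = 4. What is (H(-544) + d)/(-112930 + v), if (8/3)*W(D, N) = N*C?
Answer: 70650/50818499 ≈ 0.0013902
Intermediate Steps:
C = 2 (C = -2 + 4 = 2)
W(D, N) = 3*N/4 (W(D, N) = 3*(N*2)/8 = 3*(2*N)/8 = 3*N/4)
v = 1/450 ≈ 0.0022222
d = 387 (d = 258*(3*(18 - 1*16)/4) = 258*(3*(18 - 16)/4) = 258*((3/4)*2) = 258*(3/2) = 387)
(H(-544) + d)/(-112930 + v) = (-544 + 387)/(-112930 + 1/450) = -157/(-50818499/450) = -157*(-450/50818499) = 70650/50818499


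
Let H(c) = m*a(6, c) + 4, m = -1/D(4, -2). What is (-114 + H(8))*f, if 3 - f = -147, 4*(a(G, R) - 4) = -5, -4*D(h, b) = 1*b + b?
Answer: -33825/2 ≈ -16913.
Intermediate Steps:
D(h, b) = -b/2 (D(h, b) = -(1*b + b)/4 = -(b + b)/4 = -b/2)
a(G, R) = 11/4 (a(G, R) = 4 + (¼)*(-5) = 4 - 5/4 = 11/4)
f = 150 (f = 3 - 1*(-147) = 3 + 147 = 150)
m = -1 (m = -1/((-½*(-2))) = -1/1 = -1*1 = -1)
H(c) = 5/4 (H(c) = -1*11/4 + 4 = -11/4 + 4 = 5/4)
(-114 + H(8))*f = (-114 + 5/4)*150 = -451/4*150 = -33825/2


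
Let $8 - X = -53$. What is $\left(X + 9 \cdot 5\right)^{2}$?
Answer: $11236$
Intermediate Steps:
$X = 61$ ($X = 8 - -53 = 8 + 53 = 61$)
$\left(X + 9 \cdot 5\right)^{2} = \left(61 + 9 \cdot 5\right)^{2} = \left(61 + 45\right)^{2} = 106^{2} = 11236$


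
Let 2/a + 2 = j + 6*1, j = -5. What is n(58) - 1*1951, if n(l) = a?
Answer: -1953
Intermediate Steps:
a = -2 (a = 2/(-2 + (-5 + 6*1)) = 2/(-2 + (-5 + 6)) = 2/(-2 + 1) = 2/(-1) = 2*(-1) = -2)
n(l) = -2
n(58) - 1*1951 = -2 - 1*1951 = -2 - 1951 = -1953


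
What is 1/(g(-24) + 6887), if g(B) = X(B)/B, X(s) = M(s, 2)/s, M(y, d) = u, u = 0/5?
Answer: 1/6887 ≈ 0.00014520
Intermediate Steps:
u = 0 (u = 0*(⅕) = 0)
M(y, d) = 0
X(s) = 0 (X(s) = 0/s = 0)
g(B) = 0 (g(B) = 0/B = 0)
1/(g(-24) + 6887) = 1/(0 + 6887) = 1/6887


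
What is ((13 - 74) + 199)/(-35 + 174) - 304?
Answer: -42118/139 ≈ -303.01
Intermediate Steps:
((13 - 74) + 199)/(-35 + 174) - 304 = (-61 + 199)/139 - 304 = 138*(1/139) - 304 = 138/139 - 304 = -42118/139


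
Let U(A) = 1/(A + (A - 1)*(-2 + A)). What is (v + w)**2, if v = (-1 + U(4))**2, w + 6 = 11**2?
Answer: 134119561/10000 ≈ 13412.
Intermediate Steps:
U(A) = 1/(A + (-1 + A)*(-2 + A))
w = 115 (w = -6 + 11**2 = -6 + 121 = 115)
v = 81/100 (v = (-1 + 1/(2 + 4**2 - 2*4))**2 = (-1 + 1/(2 + 16 - 8))**2 = (-1 + 1/10)**2 = (-9/10)**2 = 81/100 ≈ 0.81000)
(v + w)**2 = (81/100 + 115)**2 = (11581/100)**2 = 134119561/10000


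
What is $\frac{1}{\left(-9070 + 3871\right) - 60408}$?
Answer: $- \frac{1}{65607} \approx -1.5242 \cdot 10^{-5}$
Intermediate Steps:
$\frac{1}{\left(-9070 + 3871\right) - 60408} = \frac{1}{-5199 - 60408} = \frac{1}{-65607} = - \frac{1}{65607}$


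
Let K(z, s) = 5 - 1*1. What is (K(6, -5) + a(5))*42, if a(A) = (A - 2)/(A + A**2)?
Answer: 861/5 ≈ 172.20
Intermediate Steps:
K(z, s) = 4 (K(z, s) = 5 - 1 = 4)
a(A) = (-2 + A)/(A + A**2)
(K(6, -5) + a(5))*42 = (4 + (-2 + 5)/(5*(1 + 5)))*42 = (4 + (1/5)*3/6)*42 = (4 + (1/5)*(1/6)*3)*42 = (4 + 1/10)*42 = (41/10)*42 = 861/5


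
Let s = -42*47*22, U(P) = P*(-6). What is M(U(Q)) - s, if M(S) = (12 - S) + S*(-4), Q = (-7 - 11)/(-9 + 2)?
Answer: 304620/7 ≈ 43517.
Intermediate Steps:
Q = 18/7 (Q = -18/(-7) = -18*(-⅐) = 18/7 ≈ 2.5714)
U(P) = -6*P
M(S) = 12 - 5*S (M(S) = (12 - S) - 4*S = 12 - 5*S)
s = -43428 (s = -1974*22 = -43428)
M(U(Q)) - s = (12 - (-30)*18/7) - 1*(-43428) = (12 - 5*(-108/7)) + 43428 = (12 + 540/7) + 43428 = 624/7 + 43428 = 304620/7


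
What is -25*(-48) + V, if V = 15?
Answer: 1215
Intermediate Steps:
-25*(-48) + V = -25*(-48) + 15 = 1200 + 15 = 1215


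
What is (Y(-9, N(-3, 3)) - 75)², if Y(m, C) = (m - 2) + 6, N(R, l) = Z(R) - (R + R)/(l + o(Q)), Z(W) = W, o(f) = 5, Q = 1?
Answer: 6400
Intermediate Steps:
N(R, l) = R - 2*R/(5 + l) (N(R, l) = R - (R + R)/(l + 5) = R - 2*R/(5 + l))
Y(m, C) = 4 + m (Y(m, C) = (-2 + m) + 6 = 4 + m)
(Y(-9, N(-3, 3)) - 75)² = ((4 - 9) - 75)² = (-5 - 75)² = (-80)² = 6400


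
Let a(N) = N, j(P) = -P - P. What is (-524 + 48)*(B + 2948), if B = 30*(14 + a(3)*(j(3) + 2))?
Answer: -1431808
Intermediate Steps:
j(P) = -2*P
B = 60 (B = 30*(14 + 3*(-2*3 + 2)) = 30*(14 + 3*(-6 + 2)) = 30*(14 + 3*(-4)) = 30*(14 - 12) = 30*2 = 60)
(-524 + 48)*(B + 2948) = (-524 + 48)*(60 + 2948) = -476*3008 = -1431808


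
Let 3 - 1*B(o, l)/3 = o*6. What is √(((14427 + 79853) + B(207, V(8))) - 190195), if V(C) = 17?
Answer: 4*I*√6227 ≈ 315.65*I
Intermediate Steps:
B(o, l) = 9 - 18*o (B(o, l) = 9 - 3*o*6 = 9 - 18*o)
√(((14427 + 79853) + B(207, V(8))) - 190195) = √(((14427 + 79853) + (9 - 18*207)) - 190195) = √((94280 + (9 - 3726)) - 190195) = √((94280 - 3717) - 190195) = √(90563 - 190195) = √(-99632) = 4*I*√6227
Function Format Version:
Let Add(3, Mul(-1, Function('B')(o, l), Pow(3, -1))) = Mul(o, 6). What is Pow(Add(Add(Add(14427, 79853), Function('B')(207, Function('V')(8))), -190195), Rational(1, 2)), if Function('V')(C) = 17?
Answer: Mul(4, I, Pow(6227, Rational(1, 2))) ≈ Mul(315.65, I)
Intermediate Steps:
Function('B')(o, l) = Add(9, Mul(-18, o)) (Function('B')(o, l) = Add(9, Mul(-3, Mul(o, 6))) = Add(9, Mul(-3, Mul(6, o))) = Add(9, Mul(-18, o)))
Pow(Add(Add(Add(14427, 79853), Function('B')(207, Function('V')(8))), -190195), Rational(1, 2)) = Pow(Add(Add(Add(14427, 79853), Add(9, Mul(-18, 207))), -190195), Rational(1, 2)) = Pow(Add(Add(94280, Add(9, -3726)), -190195), Rational(1, 2)) = Pow(Add(Add(94280, -3717), -190195), Rational(1, 2)) = Pow(Add(90563, -190195), Rational(1, 2)) = Pow(-99632, Rational(1, 2)) = Mul(4, I, Pow(6227, Rational(1, 2)))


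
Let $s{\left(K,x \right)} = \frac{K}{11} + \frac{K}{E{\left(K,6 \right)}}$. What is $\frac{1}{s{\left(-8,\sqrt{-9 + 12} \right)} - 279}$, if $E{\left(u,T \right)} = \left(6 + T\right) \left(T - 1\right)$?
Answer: $- \frac{165}{46177} \approx -0.0035732$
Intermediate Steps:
$E{\left(u,T \right)} = \left(-1 + T\right) \left(6 + T\right)$ ($E{\left(u,T \right)} = \left(6 + T\right) \left(-1 + T\right) = \left(-1 + T\right) \left(6 + T\right)$)
$s{\left(K,x \right)} = \frac{71 K}{660}$ ($s{\left(K,x \right)} = \frac{K}{11} + \frac{K}{-6 + 6^{2} + 5 \cdot 6} = K \frac{1}{11} + \frac{K}{-6 + 36 + 30} = \frac{K}{11} + \frac{K}{60} = \frac{71 K}{660}$)
$\frac{1}{s{\left(-8,\sqrt{-9 + 12} \right)} - 279} = \frac{1}{\frac{71}{660} \left(-8\right) - 279} = \frac{1}{- \frac{142}{165} - 279} = \frac{1}{- \frac{46177}{165}} = - \frac{165}{46177}$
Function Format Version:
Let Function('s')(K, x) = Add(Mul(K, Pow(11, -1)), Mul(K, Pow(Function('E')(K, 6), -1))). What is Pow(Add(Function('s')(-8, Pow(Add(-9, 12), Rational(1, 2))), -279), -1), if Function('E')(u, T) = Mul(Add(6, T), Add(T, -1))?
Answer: Rational(-165, 46177) ≈ -0.0035732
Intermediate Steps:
Function('E')(u, T) = Mul(Add(-1, T), Add(6, T)) (Function('E')(u, T) = Mul(Add(6, T), Add(-1, T)) = Mul(Add(-1, T), Add(6, T)))
Function('s')(K, x) = Mul(Rational(71, 660), K) (Function('s')(K, x) = Add(Mul(K, Pow(11, -1)), Mul(K, Pow(Add(-6, Pow(6, 2), Mul(5, 6)), -1))) = Add(Mul(K, Rational(1, 11)), Mul(K, Pow(Add(-6, 36, 30), -1))) = Add(Mul(Rational(1, 11), K), Mul(K, Pow(60, -1))) = Add(Mul(Rational(1, 11), K), Mul(K, Rational(1, 60))) = Add(Mul(Rational(1, 11), K), Mul(Rational(1, 60), K)) = Mul(Rational(71, 660), K))
Pow(Add(Function('s')(-8, Pow(Add(-9, 12), Rational(1, 2))), -279), -1) = Pow(Add(Mul(Rational(71, 660), -8), -279), -1) = Pow(Add(Rational(-142, 165), -279), -1) = Pow(Rational(-46177, 165), -1) = Rational(-165, 46177)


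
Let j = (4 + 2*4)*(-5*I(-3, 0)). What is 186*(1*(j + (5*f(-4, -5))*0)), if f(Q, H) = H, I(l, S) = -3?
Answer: 33480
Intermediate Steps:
j = 180 (j = (4 + 2*4)*(-5*(-3)) = (4 + 8)*15 = 12*15 = 180)
186*(1*(j + (5*f(-4, -5))*0)) = 186*(1*(180 + (5*(-5))*0)) = 186*(1*(180 - 25*0)) = 186*(1*(180 + 0)) = 186*(1*180) = 186*180 = 33480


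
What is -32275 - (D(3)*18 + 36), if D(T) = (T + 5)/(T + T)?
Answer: -32335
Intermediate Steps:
D(T) = (5 + T)/(2*T) (D(T) = (5 + T)/((2*T)) = (5 + T)*(1/(2*T)) = (5 + T)/(2*T))
-32275 - (D(3)*18 + 36) = -32275 - (((½)*(5 + 3)/3)*18 + 36) = -32275 - (((½)*(⅓)*8)*18 + 36) = -32275 - ((4/3)*18 + 36) = -32275 - (24 + 36) = -32275 - 1*60 = -32275 - 60 = -32335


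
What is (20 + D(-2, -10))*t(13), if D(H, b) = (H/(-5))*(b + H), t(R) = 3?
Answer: 228/5 ≈ 45.600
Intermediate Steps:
D(H, b) = -H*(H + b)/5 (D(H, b) = (H*(-⅕))*(H + b) = (-H/5)*(H + b) = -H*(H + b)/5)
(20 + D(-2, -10))*t(13) = (20 - ⅕*(-2)*(-2 - 10))*3 = (20 - ⅕*(-2)*(-12))*3 = (20 - 24/5)*3 = (76/5)*3 = 228/5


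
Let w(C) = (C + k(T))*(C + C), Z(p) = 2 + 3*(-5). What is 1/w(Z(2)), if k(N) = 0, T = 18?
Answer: 1/338 ≈ 0.0029586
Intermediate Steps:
Z(p) = -13 (Z(p) = 2 - 15 = -13)
w(C) = 2*C² (w(C) = (C + 0)*(C + C) = C*(2*C) = 2*C²)
1/w(Z(2)) = 1/(2*(-13)²) = 1/(2*169) = 1/338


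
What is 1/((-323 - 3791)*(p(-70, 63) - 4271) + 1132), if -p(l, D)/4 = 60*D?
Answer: 1/79775706 ≈ 1.2535e-8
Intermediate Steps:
p(l, D) = -240*D
1/((-323 - 3791)*(p(-70, 63) - 4271) + 1132) = 1/((-323 - 3791)*(-240*63 - 4271) + 1132) = 1/(-4114*(-15120 - 4271) + 1132) = 1/(-4114*(-19391) + 1132) = 1/(79774574 + 1132) = 1/79775706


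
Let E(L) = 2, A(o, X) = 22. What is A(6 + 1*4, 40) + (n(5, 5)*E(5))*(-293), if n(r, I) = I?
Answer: -2908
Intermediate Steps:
A(6 + 1*4, 40) + (n(5, 5)*E(5))*(-293) = 22 + (5*2)*(-293) = 22 + 10*(-293) = 22 - 2930 = -2908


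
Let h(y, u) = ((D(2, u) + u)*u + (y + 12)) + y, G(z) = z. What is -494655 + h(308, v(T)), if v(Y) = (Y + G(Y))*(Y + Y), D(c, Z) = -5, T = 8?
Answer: -429771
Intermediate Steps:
v(Y) = 4*Y**2 (v(Y) = (Y + Y)*(Y + Y) = (2*Y)*(2*Y) = 4*Y**2)
h(y, u) = 12 + 2*y + u*(-5 + u) (h(y, u) = ((-5 + u)*u + (y + 12)) + y = (u*(-5 + u) + (12 + y)) + y = (12 + y + u*(-5 + u)) + y = 12 + 2*y + u*(-5 + u))
-494655 + h(308, v(T)) = -494655 + (12 + (4*8**2)**2 - 20*8**2 + 2*308) = -494655 + (12 + (4*64)**2 - 20*64 + 616) = -494655 + (12 + 256**2 - 5*256 + 616) = -494655 + (12 + 65536 - 1280 + 616) = -494655 + 64884 = -429771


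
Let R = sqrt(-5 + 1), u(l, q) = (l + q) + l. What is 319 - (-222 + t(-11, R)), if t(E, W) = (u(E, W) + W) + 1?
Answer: 562 - 4*I ≈ 562.0 - 4.0*I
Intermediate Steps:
u(l, q) = q + 2*l
R = 2*I (R = sqrt(-4) = 2*I ≈ 2.0*I)
t(E, W) = 1 + 2*E + 2*W (t(E, W) = ((W + 2*E) + W) + 1 = (2*E + 2*W) + 1 = 1 + 2*E + 2*W)
319 - (-222 + t(-11, R)) = 319 - (-222 + (1 + 2*(-11) + 2*(2*I))) = 319 - (-222 + (1 - 22 + 4*I)) = 319 - (-222 + (-21 + 4*I)) = 319 - (-243 + 4*I) = 319 + (243 - 4*I) = 562 - 4*I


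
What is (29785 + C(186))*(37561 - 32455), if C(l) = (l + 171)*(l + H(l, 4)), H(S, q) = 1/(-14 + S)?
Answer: 42238162113/86 ≈ 4.9114e+8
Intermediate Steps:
C(l) = (171 + l)*(l + 1/(-14 + l)) (C(l) = (l + 171)*(l + 1/(-14 + l)) = (171 + l)*(l + 1/(-14 + l)))
(29785 + C(186))*(37561 - 32455) = (29785 + (171 + 186 + 186*(-14 + 186)*(171 + 186))/(-14 + 186))*(37561 - 32455) = (29785 + (171 + 186 + 186*172*357)/172)*5106 = (29785 + (171 + 186 + 11421144)/172)*5106 = (29785 + (1/172)*11421501)*5106 = (29785 + 11421501/172)*5106 = (16544521/172)*5106 = 42238162113/86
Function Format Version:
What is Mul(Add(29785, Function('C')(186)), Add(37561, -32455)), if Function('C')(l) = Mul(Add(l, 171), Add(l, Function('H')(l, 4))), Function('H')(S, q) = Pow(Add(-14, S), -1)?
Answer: Rational(42238162113, 86) ≈ 4.9114e+8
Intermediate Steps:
Function('C')(l) = Mul(Add(171, l), Add(l, Pow(Add(-14, l), -1))) (Function('C')(l) = Mul(Add(l, 171), Add(l, Pow(Add(-14, l), -1))) = Mul(Add(171, l), Add(l, Pow(Add(-14, l), -1))))
Mul(Add(29785, Function('C')(186)), Add(37561, -32455)) = Mul(Add(29785, Mul(Pow(Add(-14, 186), -1), Add(171, 186, Mul(186, Add(-14, 186), Add(171, 186))))), Add(37561, -32455)) = Mul(Add(29785, Mul(Pow(172, -1), Add(171, 186, Mul(186, 172, 357)))), 5106) = Mul(Add(29785, Mul(Rational(1, 172), Add(171, 186, 11421144))), 5106) = Mul(Add(29785, Mul(Rational(1, 172), 11421501)), 5106) = Mul(Add(29785, Rational(11421501, 172)), 5106) = Mul(Rational(16544521, 172), 5106) = Rational(42238162113, 86)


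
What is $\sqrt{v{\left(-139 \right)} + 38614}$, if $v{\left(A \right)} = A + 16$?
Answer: $\sqrt{38491} \approx 196.19$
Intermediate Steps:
$v{\left(A \right)} = 16 + A$
$\sqrt{v{\left(-139 \right)} + 38614} = \sqrt{\left(16 - 139\right) + 38614} = \sqrt{-123 + 38614} = \sqrt{38491}$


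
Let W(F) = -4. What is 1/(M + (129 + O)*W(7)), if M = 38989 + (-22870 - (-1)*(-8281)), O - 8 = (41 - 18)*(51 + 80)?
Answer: -1/4762 ≈ -0.00021000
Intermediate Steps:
O = 3021 (O = 8 + (41 - 18)*(51 + 80) = 8 + 23*131 = 8 + 3013 = 3021)
M = 7838 (M = 38989 + (-22870 - 1*8281) = 38989 + (-22870 - 8281) = 38989 - 31151 = 7838)
1/(M + (129 + O)*W(7)) = 1/(7838 + (129 + 3021)*(-4)) = 1/(7838 + 3150*(-4)) = 1/(7838 - 12600) = 1/(-4762) = -1/4762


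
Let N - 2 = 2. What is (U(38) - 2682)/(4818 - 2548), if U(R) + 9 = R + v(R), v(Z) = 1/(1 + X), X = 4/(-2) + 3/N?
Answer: -2657/2270 ≈ -1.1705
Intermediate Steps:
N = 4 (N = 2 + 2 = 4)
X = -5/4 (X = 4/(-2) + 3/4 = 4*(-1/2) + 3*(1/4) = -2 + 3/4 = -5/4 ≈ -1.2500)
v(Z) = -4 (v(Z) = 1/(1 - 5/4) = 1/(-1/4) = -4)
U(R) = -13 + R (U(R) = -9 + (R - 4) = -9 + (-4 + R) = -13 + R)
(U(38) - 2682)/(4818 - 2548) = ((-13 + 38) - 2682)/(4818 - 2548) = (25 - 2682)/2270 = -2657*1/2270 = -2657/2270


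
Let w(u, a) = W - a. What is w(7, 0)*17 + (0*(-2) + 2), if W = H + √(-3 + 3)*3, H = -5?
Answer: -83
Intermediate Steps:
W = -5 (W = -5 + √(-3 + 3)*3 = -5 + √0*3 = -5 + 0*3 = -5 + 0 = -5)
w(u, a) = -5 - a
w(7, 0)*17 + (0*(-2) + 2) = (-5 - 1*0)*17 + (0*(-2) + 2) = (-5 + 0)*17 + (0 + 2) = -5*17 + 2 = -85 + 2 = -83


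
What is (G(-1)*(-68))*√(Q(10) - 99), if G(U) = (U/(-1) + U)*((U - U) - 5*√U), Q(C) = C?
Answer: 0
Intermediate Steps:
G(U) = 0 (G(U) = (U*(-1) + U)*(0 - 5*√U) = (-U + U)*(-5*√U) = 0*(-5*√U) = 0)
(G(-1)*(-68))*√(Q(10) - 99) = (0*(-68))*√(10 - 99) = 0*√(-89) = 0*(I*√89) = 0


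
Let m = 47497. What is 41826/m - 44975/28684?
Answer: -936440591/1362403948 ≈ -0.68734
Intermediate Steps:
41826/m - 44975/28684 = 41826/47497 - 44975/28684 = -936440591/1362403948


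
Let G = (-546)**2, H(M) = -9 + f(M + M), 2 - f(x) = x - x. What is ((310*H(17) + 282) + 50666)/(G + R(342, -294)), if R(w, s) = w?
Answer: 24389/149229 ≈ 0.16343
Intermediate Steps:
f(x) = 2 (f(x) = 2 - (x - x) = 2 - 1*0 = 2 + 0 = 2)
H(M) = -7 (H(M) = -9 + 2 = -7)
G = 298116
((310*H(17) + 282) + 50666)/(G + R(342, -294)) = ((310*(-7) + 282) + 50666)/(298116 + 342) = ((-2170 + 282) + 50666)/298458 = (-1888 + 50666)*(1/298458) = 48778*(1/298458) = 24389/149229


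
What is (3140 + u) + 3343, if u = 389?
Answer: 6872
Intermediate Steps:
(3140 + u) + 3343 = (3140 + 389) + 3343 = 3529 + 3343 = 6872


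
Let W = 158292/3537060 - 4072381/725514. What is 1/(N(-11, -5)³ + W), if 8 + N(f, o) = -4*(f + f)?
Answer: 213848879070/109489435299433519 ≈ 1.9531e-6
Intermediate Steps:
W = -1190784406481/213848879070 (W = 158292*(1/3537060) - 4072381*1/725514 = 13191/294755 - 4072381/725514 = -1190784406481/213848879070 ≈ -5.5683)
N(f, o) = -8 - 8*f (N(f, o) = -8 - 4*(f + f) = -8 - 8*f)
1/(N(-11, -5)³ + W) = 1/((-8 - 8*(-11))³ - 1190784406481/213848879070) = 1/((-8 + 88)³ - 1190784406481/213848879070) = 1/(80³ - 1190784406481/213848879070) = 1/(512000 - 1190784406481/213848879070) = 1/(109489435299433519/213848879070) = 213848879070/109489435299433519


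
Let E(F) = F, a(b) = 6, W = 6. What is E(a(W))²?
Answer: 36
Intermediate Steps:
E(a(W))² = 6² = 36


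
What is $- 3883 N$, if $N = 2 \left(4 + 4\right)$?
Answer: $-62128$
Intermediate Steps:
$N = 16$ ($N = 2 \cdot 8 = 16$)
$- 3883 N = \left(-3883\right) 16 = -62128$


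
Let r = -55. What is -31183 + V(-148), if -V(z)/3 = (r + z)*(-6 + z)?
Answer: -124969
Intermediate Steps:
V(z) = -3*(-55 + z)*(-6 + z)
-31183 + V(-148) = -31183 + (-990 - 3*(-148)² + 183*(-148)) = -31183 + (-990 - 3*21904 - 27084) = -31183 + (-990 - 65712 - 27084) = -31183 - 93786 = -124969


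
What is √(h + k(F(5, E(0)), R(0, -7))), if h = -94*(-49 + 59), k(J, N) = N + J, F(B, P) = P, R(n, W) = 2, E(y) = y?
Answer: I*√938 ≈ 30.627*I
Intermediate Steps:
k(J, N) = J + N
h = -940 (h = -94*10 = -940)
√(h + k(F(5, E(0)), R(0, -7))) = √(-940 + (0 + 2)) = √(-940 + 2) = √(-938) = I*√938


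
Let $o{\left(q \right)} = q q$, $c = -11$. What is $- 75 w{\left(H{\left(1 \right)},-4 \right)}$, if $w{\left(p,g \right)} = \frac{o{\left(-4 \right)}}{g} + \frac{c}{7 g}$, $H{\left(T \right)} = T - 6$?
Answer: $\frac{7575}{28} \approx 270.54$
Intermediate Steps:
$H{\left(T \right)} = -6 + T$ ($H{\left(T \right)} = T - 6 = -6 + T$)
$o{\left(q \right)} = q^{2}$
$w{\left(p,g \right)} = \frac{101}{7 g}$ ($w{\left(p,g \right)} = \frac{\left(-4\right)^{2}}{g} - \frac{11}{7 g} = \frac{16}{g} - 11 \frac{1}{7 g} = \frac{16}{g} - \frac{11}{7 g} = \frac{101}{7 g}$)
$- 75 w{\left(H{\left(1 \right)},-4 \right)} = - 75 \frac{101}{7 \left(-4\right)} = - 75 \cdot \frac{101}{7} \left(- \frac{1}{4}\right) = \left(-75\right) \left(- \frac{101}{28}\right) = \frac{7575}{28}$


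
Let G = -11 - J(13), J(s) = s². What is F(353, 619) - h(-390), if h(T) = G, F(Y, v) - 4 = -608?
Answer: -424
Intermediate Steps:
F(Y, v) = -604 (F(Y, v) = 4 - 608 = -604)
G = -180 (G = -11 - 1*13² = -11 - 1*169 = -11 - 169 = -180)
h(T) = -180
F(353, 619) - h(-390) = -604 - 1*(-180) = -604 + 180 = -424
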